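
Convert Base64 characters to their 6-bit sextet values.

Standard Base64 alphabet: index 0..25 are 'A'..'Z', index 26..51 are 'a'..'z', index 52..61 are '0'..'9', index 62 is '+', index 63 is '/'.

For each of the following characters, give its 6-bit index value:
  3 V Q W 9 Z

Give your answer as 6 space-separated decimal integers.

Answer: 55 21 16 22 61 25

Derivation:
'3': 0..9 range, 52 + ord('3') − ord('0') = 55
'V': A..Z range, ord('V') − ord('A') = 21
'Q': A..Z range, ord('Q') − ord('A') = 16
'W': A..Z range, ord('W') − ord('A') = 22
'9': 0..9 range, 52 + ord('9') − ord('0') = 61
'Z': A..Z range, ord('Z') − ord('A') = 25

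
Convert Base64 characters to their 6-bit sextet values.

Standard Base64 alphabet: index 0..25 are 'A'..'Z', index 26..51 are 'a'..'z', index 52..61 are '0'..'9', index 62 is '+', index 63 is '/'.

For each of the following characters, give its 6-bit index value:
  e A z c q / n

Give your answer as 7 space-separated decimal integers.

'e': a..z range, 26 + ord('e') − ord('a') = 30
'A': A..Z range, ord('A') − ord('A') = 0
'z': a..z range, 26 + ord('z') − ord('a') = 51
'c': a..z range, 26 + ord('c') − ord('a') = 28
'q': a..z range, 26 + ord('q') − ord('a') = 42
'/': index 63
'n': a..z range, 26 + ord('n') − ord('a') = 39

Answer: 30 0 51 28 42 63 39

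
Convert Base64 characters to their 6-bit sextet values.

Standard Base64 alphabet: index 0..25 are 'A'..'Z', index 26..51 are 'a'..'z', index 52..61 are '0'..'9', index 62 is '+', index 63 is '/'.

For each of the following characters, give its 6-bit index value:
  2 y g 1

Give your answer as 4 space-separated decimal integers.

'2': 0..9 range, 52 + ord('2') − ord('0') = 54
'y': a..z range, 26 + ord('y') − ord('a') = 50
'g': a..z range, 26 + ord('g') − ord('a') = 32
'1': 0..9 range, 52 + ord('1') − ord('0') = 53

Answer: 54 50 32 53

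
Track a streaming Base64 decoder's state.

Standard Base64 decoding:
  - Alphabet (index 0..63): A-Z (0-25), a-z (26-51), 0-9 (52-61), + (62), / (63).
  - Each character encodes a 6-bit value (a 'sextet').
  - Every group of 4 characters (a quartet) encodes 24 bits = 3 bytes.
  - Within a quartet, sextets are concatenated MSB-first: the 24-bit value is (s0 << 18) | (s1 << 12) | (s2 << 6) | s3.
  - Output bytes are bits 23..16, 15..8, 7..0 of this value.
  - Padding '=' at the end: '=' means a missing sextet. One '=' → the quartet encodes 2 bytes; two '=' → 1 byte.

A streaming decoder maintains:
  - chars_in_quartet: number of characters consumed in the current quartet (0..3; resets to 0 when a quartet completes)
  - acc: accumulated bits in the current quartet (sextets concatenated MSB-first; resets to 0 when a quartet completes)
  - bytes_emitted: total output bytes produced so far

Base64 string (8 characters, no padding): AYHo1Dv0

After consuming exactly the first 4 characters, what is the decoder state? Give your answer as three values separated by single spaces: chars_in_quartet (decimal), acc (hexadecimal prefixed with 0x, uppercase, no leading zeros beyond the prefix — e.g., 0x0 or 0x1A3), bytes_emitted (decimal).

After char 0 ('A'=0): chars_in_quartet=1 acc=0x0 bytes_emitted=0
After char 1 ('Y'=24): chars_in_quartet=2 acc=0x18 bytes_emitted=0
After char 2 ('H'=7): chars_in_quartet=3 acc=0x607 bytes_emitted=0
After char 3 ('o'=40): chars_in_quartet=4 acc=0x181E8 -> emit 01 81 E8, reset; bytes_emitted=3

Answer: 0 0x0 3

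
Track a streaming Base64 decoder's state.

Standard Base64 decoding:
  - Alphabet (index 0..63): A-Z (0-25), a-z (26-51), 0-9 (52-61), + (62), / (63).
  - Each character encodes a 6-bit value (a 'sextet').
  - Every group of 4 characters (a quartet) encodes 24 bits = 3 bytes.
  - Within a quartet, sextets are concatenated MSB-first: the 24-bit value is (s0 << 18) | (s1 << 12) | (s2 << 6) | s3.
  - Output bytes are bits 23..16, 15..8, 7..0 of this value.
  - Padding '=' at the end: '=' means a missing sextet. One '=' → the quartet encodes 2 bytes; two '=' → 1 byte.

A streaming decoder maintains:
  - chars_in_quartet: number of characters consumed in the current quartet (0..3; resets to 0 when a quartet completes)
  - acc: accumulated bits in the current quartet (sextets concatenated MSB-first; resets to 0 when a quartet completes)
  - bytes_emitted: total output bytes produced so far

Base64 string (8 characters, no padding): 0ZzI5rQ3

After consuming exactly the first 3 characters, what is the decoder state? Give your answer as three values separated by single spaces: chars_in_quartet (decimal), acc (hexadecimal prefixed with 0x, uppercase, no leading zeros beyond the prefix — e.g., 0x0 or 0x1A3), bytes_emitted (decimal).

Answer: 3 0x34673 0

Derivation:
After char 0 ('0'=52): chars_in_quartet=1 acc=0x34 bytes_emitted=0
After char 1 ('Z'=25): chars_in_quartet=2 acc=0xD19 bytes_emitted=0
After char 2 ('z'=51): chars_in_quartet=3 acc=0x34673 bytes_emitted=0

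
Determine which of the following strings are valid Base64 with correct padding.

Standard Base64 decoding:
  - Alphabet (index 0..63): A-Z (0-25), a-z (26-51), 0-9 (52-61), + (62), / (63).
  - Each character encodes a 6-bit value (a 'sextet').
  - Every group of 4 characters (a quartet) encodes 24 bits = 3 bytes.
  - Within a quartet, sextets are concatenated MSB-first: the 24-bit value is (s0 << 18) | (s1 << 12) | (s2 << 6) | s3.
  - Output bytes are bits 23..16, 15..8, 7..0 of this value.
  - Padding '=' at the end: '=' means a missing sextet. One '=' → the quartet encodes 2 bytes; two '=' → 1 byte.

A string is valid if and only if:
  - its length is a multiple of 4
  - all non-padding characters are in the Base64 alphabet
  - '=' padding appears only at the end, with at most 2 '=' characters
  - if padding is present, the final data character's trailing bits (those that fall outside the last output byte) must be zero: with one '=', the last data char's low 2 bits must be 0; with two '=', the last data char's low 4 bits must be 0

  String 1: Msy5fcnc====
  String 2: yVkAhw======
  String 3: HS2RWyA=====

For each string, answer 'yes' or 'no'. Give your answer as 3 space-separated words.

Answer: no no no

Derivation:
String 1: 'Msy5fcnc====' → invalid (4 pad chars (max 2))
String 2: 'yVkAhw======' → invalid (6 pad chars (max 2))
String 3: 'HS2RWyA=====' → invalid (5 pad chars (max 2))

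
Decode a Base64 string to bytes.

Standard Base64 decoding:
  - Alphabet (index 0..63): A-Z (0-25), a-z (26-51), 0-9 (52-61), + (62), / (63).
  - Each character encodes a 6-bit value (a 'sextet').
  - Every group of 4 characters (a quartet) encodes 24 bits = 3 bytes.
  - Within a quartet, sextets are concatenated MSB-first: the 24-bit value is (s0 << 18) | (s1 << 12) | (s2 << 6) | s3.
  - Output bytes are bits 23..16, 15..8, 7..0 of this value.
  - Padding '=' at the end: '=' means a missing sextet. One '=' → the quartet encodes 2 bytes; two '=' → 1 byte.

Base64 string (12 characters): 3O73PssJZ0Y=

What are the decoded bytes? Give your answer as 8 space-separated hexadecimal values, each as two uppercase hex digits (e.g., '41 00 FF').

After char 0 ('3'=55): chars_in_quartet=1 acc=0x37 bytes_emitted=0
After char 1 ('O'=14): chars_in_quartet=2 acc=0xDCE bytes_emitted=0
After char 2 ('7'=59): chars_in_quartet=3 acc=0x373BB bytes_emitted=0
After char 3 ('3'=55): chars_in_quartet=4 acc=0xDCEEF7 -> emit DC EE F7, reset; bytes_emitted=3
After char 4 ('P'=15): chars_in_quartet=1 acc=0xF bytes_emitted=3
After char 5 ('s'=44): chars_in_quartet=2 acc=0x3EC bytes_emitted=3
After char 6 ('s'=44): chars_in_quartet=3 acc=0xFB2C bytes_emitted=3
After char 7 ('J'=9): chars_in_quartet=4 acc=0x3ECB09 -> emit 3E CB 09, reset; bytes_emitted=6
After char 8 ('Z'=25): chars_in_quartet=1 acc=0x19 bytes_emitted=6
After char 9 ('0'=52): chars_in_quartet=2 acc=0x674 bytes_emitted=6
After char 10 ('Y'=24): chars_in_quartet=3 acc=0x19D18 bytes_emitted=6
Padding '=': partial quartet acc=0x19D18 -> emit 67 46; bytes_emitted=8

Answer: DC EE F7 3E CB 09 67 46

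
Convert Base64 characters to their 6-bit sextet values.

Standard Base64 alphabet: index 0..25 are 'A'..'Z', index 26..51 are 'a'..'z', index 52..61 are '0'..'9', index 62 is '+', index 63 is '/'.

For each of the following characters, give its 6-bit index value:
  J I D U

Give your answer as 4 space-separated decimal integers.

'J': A..Z range, ord('J') − ord('A') = 9
'I': A..Z range, ord('I') − ord('A') = 8
'D': A..Z range, ord('D') − ord('A') = 3
'U': A..Z range, ord('U') − ord('A') = 20

Answer: 9 8 3 20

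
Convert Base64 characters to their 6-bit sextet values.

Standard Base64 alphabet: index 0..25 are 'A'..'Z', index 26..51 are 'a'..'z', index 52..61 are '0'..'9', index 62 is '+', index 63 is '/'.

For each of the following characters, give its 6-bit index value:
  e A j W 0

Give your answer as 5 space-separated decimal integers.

Answer: 30 0 35 22 52

Derivation:
'e': a..z range, 26 + ord('e') − ord('a') = 30
'A': A..Z range, ord('A') − ord('A') = 0
'j': a..z range, 26 + ord('j') − ord('a') = 35
'W': A..Z range, ord('W') − ord('A') = 22
'0': 0..9 range, 52 + ord('0') − ord('0') = 52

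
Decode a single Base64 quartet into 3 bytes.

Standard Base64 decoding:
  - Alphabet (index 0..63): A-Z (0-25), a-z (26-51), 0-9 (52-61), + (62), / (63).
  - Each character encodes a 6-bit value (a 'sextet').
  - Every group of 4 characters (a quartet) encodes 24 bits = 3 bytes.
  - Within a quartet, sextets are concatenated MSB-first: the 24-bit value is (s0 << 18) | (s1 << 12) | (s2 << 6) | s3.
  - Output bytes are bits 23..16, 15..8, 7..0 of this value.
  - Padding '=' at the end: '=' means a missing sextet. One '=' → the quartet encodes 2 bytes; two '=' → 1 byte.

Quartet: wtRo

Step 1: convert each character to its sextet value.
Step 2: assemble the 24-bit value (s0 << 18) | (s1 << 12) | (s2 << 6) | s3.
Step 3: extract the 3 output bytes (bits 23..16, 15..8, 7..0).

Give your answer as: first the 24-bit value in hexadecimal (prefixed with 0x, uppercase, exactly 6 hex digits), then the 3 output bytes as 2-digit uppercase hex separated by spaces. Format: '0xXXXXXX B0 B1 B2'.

Answer: 0xC2D468 C2 D4 68

Derivation:
Sextets: w=48, t=45, R=17, o=40
24-bit: (48<<18) | (45<<12) | (17<<6) | 40
      = 0xC00000 | 0x02D000 | 0x000440 | 0x000028
      = 0xC2D468
Bytes: (v>>16)&0xFF=C2, (v>>8)&0xFF=D4, v&0xFF=68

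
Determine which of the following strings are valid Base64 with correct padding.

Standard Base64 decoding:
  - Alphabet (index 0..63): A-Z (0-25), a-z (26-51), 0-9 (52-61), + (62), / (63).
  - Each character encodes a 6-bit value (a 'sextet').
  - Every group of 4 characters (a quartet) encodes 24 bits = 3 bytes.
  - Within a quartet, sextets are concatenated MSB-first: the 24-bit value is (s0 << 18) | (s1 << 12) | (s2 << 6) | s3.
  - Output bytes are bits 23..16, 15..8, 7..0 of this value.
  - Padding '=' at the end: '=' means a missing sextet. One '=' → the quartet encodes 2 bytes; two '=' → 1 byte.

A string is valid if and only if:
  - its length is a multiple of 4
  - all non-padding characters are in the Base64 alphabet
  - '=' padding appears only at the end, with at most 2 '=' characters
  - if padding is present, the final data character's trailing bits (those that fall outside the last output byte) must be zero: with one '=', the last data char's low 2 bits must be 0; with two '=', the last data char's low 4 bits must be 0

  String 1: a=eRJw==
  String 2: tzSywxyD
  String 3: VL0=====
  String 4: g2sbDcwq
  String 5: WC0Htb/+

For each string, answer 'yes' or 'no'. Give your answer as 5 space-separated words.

String 1: 'a=eRJw==' → invalid (bad char(s): ['=']; '=' in middle)
String 2: 'tzSywxyD' → valid
String 3: 'VL0=====' → invalid (5 pad chars (max 2))
String 4: 'g2sbDcwq' → valid
String 5: 'WC0Htb/+' → valid

Answer: no yes no yes yes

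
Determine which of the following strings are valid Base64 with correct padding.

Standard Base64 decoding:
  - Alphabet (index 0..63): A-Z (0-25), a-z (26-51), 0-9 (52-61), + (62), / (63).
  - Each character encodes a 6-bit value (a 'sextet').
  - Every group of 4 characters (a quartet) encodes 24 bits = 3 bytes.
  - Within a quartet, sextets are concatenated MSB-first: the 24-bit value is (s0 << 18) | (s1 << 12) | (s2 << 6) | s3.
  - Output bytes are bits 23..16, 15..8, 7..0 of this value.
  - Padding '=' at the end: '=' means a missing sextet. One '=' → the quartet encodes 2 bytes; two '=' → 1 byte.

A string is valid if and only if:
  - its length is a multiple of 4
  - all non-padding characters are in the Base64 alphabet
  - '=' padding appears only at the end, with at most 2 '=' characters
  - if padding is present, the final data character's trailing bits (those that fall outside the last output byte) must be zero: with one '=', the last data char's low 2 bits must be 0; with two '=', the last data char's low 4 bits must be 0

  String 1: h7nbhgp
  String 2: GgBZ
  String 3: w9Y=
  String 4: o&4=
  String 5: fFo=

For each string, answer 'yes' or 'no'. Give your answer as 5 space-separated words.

Answer: no yes yes no yes

Derivation:
String 1: 'h7nbhgp' → invalid (len=7 not mult of 4)
String 2: 'GgBZ' → valid
String 3: 'w9Y=' → valid
String 4: 'o&4=' → invalid (bad char(s): ['&'])
String 5: 'fFo=' → valid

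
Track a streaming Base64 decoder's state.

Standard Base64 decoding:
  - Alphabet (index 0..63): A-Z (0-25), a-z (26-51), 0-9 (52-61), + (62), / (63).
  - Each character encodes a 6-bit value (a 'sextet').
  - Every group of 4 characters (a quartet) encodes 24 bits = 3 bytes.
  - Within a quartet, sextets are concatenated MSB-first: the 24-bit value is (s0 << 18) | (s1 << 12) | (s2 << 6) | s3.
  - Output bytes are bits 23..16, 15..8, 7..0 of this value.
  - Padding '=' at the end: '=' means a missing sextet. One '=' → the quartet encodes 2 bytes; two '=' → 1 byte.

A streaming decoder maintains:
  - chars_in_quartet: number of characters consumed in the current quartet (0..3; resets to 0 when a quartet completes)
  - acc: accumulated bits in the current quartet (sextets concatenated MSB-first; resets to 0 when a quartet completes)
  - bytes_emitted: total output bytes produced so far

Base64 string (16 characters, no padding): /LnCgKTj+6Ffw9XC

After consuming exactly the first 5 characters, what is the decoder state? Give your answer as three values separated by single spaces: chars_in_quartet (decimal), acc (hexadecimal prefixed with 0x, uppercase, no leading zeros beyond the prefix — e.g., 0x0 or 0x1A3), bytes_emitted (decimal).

After char 0 ('/'=63): chars_in_quartet=1 acc=0x3F bytes_emitted=0
After char 1 ('L'=11): chars_in_quartet=2 acc=0xFCB bytes_emitted=0
After char 2 ('n'=39): chars_in_quartet=3 acc=0x3F2E7 bytes_emitted=0
After char 3 ('C'=2): chars_in_quartet=4 acc=0xFCB9C2 -> emit FC B9 C2, reset; bytes_emitted=3
After char 4 ('g'=32): chars_in_quartet=1 acc=0x20 bytes_emitted=3

Answer: 1 0x20 3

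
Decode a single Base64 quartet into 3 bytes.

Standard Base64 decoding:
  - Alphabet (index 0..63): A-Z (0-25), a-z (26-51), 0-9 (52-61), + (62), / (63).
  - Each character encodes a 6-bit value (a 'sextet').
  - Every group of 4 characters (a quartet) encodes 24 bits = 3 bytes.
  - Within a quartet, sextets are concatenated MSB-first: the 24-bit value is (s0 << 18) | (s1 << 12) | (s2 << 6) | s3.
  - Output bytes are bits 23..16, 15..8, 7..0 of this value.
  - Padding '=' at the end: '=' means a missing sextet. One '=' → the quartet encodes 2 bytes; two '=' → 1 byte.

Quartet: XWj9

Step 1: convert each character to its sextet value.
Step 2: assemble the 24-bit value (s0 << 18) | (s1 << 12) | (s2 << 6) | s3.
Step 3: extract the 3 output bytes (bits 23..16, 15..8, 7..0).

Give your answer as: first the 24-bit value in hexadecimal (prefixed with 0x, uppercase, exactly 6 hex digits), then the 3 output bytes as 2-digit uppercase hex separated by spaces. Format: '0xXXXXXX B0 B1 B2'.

Answer: 0x5D68FD 5D 68 FD

Derivation:
Sextets: X=23, W=22, j=35, 9=61
24-bit: (23<<18) | (22<<12) | (35<<6) | 61
      = 0x5C0000 | 0x016000 | 0x0008C0 | 0x00003D
      = 0x5D68FD
Bytes: (v>>16)&0xFF=5D, (v>>8)&0xFF=68, v&0xFF=FD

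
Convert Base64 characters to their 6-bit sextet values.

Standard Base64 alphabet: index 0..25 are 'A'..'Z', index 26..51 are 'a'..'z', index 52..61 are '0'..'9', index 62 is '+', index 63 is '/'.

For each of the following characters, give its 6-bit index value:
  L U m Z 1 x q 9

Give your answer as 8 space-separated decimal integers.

'L': A..Z range, ord('L') − ord('A') = 11
'U': A..Z range, ord('U') − ord('A') = 20
'm': a..z range, 26 + ord('m') − ord('a') = 38
'Z': A..Z range, ord('Z') − ord('A') = 25
'1': 0..9 range, 52 + ord('1') − ord('0') = 53
'x': a..z range, 26 + ord('x') − ord('a') = 49
'q': a..z range, 26 + ord('q') − ord('a') = 42
'9': 0..9 range, 52 + ord('9') − ord('0') = 61

Answer: 11 20 38 25 53 49 42 61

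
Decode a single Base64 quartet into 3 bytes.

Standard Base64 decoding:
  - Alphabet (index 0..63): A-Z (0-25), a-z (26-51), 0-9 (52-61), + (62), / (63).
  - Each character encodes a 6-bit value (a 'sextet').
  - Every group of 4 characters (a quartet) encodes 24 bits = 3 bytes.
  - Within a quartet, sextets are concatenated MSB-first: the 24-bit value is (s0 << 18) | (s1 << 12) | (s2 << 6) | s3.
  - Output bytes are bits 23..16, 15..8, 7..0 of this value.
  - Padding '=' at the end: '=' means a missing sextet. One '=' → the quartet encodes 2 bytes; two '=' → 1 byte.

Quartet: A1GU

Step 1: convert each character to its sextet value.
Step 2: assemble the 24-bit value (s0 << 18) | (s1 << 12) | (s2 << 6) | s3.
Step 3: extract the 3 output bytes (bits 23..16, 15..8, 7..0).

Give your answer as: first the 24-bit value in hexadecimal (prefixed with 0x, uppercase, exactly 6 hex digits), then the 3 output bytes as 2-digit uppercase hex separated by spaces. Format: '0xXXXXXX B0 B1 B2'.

Sextets: A=0, 1=53, G=6, U=20
24-bit: (0<<18) | (53<<12) | (6<<6) | 20
      = 0x000000 | 0x035000 | 0x000180 | 0x000014
      = 0x035194
Bytes: (v>>16)&0xFF=03, (v>>8)&0xFF=51, v&0xFF=94

Answer: 0x035194 03 51 94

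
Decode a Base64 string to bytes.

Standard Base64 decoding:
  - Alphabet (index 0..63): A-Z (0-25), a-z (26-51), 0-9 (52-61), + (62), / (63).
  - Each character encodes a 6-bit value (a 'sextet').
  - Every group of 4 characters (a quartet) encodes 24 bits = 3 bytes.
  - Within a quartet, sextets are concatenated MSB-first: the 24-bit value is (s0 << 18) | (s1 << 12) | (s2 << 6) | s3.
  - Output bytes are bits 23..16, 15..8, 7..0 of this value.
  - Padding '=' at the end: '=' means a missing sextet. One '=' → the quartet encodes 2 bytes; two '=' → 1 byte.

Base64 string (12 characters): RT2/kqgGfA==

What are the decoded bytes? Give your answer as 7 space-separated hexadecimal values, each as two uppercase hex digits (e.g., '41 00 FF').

Answer: 45 3D BF 92 A8 06 7C

Derivation:
After char 0 ('R'=17): chars_in_quartet=1 acc=0x11 bytes_emitted=0
After char 1 ('T'=19): chars_in_quartet=2 acc=0x453 bytes_emitted=0
After char 2 ('2'=54): chars_in_quartet=3 acc=0x114F6 bytes_emitted=0
After char 3 ('/'=63): chars_in_quartet=4 acc=0x453DBF -> emit 45 3D BF, reset; bytes_emitted=3
After char 4 ('k'=36): chars_in_quartet=1 acc=0x24 bytes_emitted=3
After char 5 ('q'=42): chars_in_quartet=2 acc=0x92A bytes_emitted=3
After char 6 ('g'=32): chars_in_quartet=3 acc=0x24AA0 bytes_emitted=3
After char 7 ('G'=6): chars_in_quartet=4 acc=0x92A806 -> emit 92 A8 06, reset; bytes_emitted=6
After char 8 ('f'=31): chars_in_quartet=1 acc=0x1F bytes_emitted=6
After char 9 ('A'=0): chars_in_quartet=2 acc=0x7C0 bytes_emitted=6
Padding '==': partial quartet acc=0x7C0 -> emit 7C; bytes_emitted=7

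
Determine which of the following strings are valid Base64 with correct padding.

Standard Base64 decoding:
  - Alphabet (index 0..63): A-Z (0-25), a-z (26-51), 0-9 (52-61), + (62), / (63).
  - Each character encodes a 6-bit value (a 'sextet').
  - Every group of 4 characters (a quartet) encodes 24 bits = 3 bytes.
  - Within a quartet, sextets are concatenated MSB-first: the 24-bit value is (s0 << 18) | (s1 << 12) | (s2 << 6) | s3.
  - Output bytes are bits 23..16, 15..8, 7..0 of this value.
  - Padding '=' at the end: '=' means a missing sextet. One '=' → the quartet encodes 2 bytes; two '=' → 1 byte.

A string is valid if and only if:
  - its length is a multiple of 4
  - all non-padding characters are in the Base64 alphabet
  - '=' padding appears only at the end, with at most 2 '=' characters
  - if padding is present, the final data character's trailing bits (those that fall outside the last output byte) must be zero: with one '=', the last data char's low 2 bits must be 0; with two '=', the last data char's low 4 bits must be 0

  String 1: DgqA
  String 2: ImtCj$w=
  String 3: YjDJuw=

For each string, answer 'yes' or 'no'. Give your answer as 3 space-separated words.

String 1: 'DgqA' → valid
String 2: 'ImtCj$w=' → invalid (bad char(s): ['$'])
String 3: 'YjDJuw=' → invalid (len=7 not mult of 4)

Answer: yes no no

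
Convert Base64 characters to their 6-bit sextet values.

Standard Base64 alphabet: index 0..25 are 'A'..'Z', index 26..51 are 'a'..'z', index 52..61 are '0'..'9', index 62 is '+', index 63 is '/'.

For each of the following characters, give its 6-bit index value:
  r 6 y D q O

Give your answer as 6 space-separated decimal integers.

Answer: 43 58 50 3 42 14

Derivation:
'r': a..z range, 26 + ord('r') − ord('a') = 43
'6': 0..9 range, 52 + ord('6') − ord('0') = 58
'y': a..z range, 26 + ord('y') − ord('a') = 50
'D': A..Z range, ord('D') − ord('A') = 3
'q': a..z range, 26 + ord('q') − ord('a') = 42
'O': A..Z range, ord('O') − ord('A') = 14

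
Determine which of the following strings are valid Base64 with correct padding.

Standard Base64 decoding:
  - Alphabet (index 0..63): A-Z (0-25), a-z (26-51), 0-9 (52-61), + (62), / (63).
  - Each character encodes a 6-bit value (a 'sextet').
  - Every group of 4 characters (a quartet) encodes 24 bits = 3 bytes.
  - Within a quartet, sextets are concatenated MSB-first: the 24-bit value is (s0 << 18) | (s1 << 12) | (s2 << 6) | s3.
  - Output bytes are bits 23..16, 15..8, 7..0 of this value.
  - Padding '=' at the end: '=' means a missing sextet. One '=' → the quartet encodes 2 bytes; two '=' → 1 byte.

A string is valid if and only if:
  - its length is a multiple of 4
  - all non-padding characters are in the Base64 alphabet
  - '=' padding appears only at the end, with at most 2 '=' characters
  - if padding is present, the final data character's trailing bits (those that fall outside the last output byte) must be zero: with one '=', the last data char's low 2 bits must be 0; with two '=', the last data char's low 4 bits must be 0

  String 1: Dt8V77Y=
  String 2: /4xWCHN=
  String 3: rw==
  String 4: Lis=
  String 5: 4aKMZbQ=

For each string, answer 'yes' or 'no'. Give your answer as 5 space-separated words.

Answer: yes no yes yes yes

Derivation:
String 1: 'Dt8V77Y=' → valid
String 2: '/4xWCHN=' → invalid (bad trailing bits)
String 3: 'rw==' → valid
String 4: 'Lis=' → valid
String 5: '4aKMZbQ=' → valid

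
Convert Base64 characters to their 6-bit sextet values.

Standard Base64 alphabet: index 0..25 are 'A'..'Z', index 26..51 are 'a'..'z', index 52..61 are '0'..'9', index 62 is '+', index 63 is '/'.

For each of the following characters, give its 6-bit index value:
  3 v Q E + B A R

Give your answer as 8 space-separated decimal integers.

'3': 0..9 range, 52 + ord('3') − ord('0') = 55
'v': a..z range, 26 + ord('v') − ord('a') = 47
'Q': A..Z range, ord('Q') − ord('A') = 16
'E': A..Z range, ord('E') − ord('A') = 4
'+': index 62
'B': A..Z range, ord('B') − ord('A') = 1
'A': A..Z range, ord('A') − ord('A') = 0
'R': A..Z range, ord('R') − ord('A') = 17

Answer: 55 47 16 4 62 1 0 17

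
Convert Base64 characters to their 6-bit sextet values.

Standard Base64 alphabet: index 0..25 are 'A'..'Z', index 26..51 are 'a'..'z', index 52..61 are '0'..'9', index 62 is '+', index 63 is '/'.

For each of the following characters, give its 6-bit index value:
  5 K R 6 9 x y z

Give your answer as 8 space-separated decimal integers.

Answer: 57 10 17 58 61 49 50 51

Derivation:
'5': 0..9 range, 52 + ord('5') − ord('0') = 57
'K': A..Z range, ord('K') − ord('A') = 10
'R': A..Z range, ord('R') − ord('A') = 17
'6': 0..9 range, 52 + ord('6') − ord('0') = 58
'9': 0..9 range, 52 + ord('9') − ord('0') = 61
'x': a..z range, 26 + ord('x') − ord('a') = 49
'y': a..z range, 26 + ord('y') − ord('a') = 50
'z': a..z range, 26 + ord('z') − ord('a') = 51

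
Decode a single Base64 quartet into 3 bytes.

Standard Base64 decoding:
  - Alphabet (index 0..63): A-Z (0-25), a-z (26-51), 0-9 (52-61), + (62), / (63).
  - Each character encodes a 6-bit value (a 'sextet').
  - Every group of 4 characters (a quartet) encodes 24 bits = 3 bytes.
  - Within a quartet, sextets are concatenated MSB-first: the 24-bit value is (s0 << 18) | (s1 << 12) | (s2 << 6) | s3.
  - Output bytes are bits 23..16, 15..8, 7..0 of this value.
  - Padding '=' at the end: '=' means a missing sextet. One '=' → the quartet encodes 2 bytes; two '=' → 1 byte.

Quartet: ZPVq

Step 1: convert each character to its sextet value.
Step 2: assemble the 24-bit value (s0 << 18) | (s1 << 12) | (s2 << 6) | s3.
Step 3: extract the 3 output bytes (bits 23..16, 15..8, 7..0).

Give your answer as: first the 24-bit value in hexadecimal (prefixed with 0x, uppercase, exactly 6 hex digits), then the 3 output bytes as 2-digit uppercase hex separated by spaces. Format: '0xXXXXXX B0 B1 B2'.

Sextets: Z=25, P=15, V=21, q=42
24-bit: (25<<18) | (15<<12) | (21<<6) | 42
      = 0x640000 | 0x00F000 | 0x000540 | 0x00002A
      = 0x64F56A
Bytes: (v>>16)&0xFF=64, (v>>8)&0xFF=F5, v&0xFF=6A

Answer: 0x64F56A 64 F5 6A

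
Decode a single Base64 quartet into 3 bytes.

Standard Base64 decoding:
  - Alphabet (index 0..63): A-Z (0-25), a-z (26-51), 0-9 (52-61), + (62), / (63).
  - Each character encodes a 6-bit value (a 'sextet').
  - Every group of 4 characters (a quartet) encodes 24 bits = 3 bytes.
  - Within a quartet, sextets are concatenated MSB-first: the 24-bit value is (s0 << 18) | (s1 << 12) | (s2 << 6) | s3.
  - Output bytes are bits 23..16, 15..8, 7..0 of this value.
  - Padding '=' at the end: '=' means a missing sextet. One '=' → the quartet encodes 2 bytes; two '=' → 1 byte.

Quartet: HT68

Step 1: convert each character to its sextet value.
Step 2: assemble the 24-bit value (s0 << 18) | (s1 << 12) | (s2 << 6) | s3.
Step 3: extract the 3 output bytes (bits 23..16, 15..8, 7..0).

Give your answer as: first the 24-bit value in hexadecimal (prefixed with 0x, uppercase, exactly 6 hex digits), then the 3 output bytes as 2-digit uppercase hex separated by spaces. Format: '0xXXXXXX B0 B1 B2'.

Sextets: H=7, T=19, 6=58, 8=60
24-bit: (7<<18) | (19<<12) | (58<<6) | 60
      = 0x1C0000 | 0x013000 | 0x000E80 | 0x00003C
      = 0x1D3EBC
Bytes: (v>>16)&0xFF=1D, (v>>8)&0xFF=3E, v&0xFF=BC

Answer: 0x1D3EBC 1D 3E BC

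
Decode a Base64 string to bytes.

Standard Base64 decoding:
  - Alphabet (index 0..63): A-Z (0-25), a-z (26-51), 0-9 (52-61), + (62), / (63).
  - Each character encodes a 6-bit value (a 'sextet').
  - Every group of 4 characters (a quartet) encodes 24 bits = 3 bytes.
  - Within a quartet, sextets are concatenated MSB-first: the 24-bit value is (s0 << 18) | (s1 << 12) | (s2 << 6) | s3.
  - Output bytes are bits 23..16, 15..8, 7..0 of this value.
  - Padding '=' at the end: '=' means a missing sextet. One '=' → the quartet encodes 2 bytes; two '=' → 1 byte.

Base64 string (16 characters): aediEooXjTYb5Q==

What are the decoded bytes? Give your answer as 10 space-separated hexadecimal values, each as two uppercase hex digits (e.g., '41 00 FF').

Answer: 69 E7 62 12 8A 17 8D 36 1B E5

Derivation:
After char 0 ('a'=26): chars_in_quartet=1 acc=0x1A bytes_emitted=0
After char 1 ('e'=30): chars_in_quartet=2 acc=0x69E bytes_emitted=0
After char 2 ('d'=29): chars_in_quartet=3 acc=0x1A79D bytes_emitted=0
After char 3 ('i'=34): chars_in_quartet=4 acc=0x69E762 -> emit 69 E7 62, reset; bytes_emitted=3
After char 4 ('E'=4): chars_in_quartet=1 acc=0x4 bytes_emitted=3
After char 5 ('o'=40): chars_in_quartet=2 acc=0x128 bytes_emitted=3
After char 6 ('o'=40): chars_in_quartet=3 acc=0x4A28 bytes_emitted=3
After char 7 ('X'=23): chars_in_quartet=4 acc=0x128A17 -> emit 12 8A 17, reset; bytes_emitted=6
After char 8 ('j'=35): chars_in_quartet=1 acc=0x23 bytes_emitted=6
After char 9 ('T'=19): chars_in_quartet=2 acc=0x8D3 bytes_emitted=6
After char 10 ('Y'=24): chars_in_quartet=3 acc=0x234D8 bytes_emitted=6
After char 11 ('b'=27): chars_in_quartet=4 acc=0x8D361B -> emit 8D 36 1B, reset; bytes_emitted=9
After char 12 ('5'=57): chars_in_quartet=1 acc=0x39 bytes_emitted=9
After char 13 ('Q'=16): chars_in_quartet=2 acc=0xE50 bytes_emitted=9
Padding '==': partial quartet acc=0xE50 -> emit E5; bytes_emitted=10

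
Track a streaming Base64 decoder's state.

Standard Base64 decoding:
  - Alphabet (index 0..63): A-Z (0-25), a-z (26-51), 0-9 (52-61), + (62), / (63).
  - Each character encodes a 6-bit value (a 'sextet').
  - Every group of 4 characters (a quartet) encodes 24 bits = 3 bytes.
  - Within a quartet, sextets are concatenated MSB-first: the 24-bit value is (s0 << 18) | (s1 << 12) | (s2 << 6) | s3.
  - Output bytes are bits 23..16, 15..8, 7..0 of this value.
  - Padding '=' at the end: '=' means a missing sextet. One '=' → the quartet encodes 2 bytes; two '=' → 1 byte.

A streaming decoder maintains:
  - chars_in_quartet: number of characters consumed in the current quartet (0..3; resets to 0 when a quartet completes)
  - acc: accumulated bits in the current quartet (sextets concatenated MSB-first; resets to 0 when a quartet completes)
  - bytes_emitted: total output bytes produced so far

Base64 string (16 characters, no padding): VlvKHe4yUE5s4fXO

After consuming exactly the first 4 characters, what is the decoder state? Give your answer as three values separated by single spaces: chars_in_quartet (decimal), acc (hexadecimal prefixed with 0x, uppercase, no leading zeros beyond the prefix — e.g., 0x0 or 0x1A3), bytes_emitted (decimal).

Answer: 0 0x0 3

Derivation:
After char 0 ('V'=21): chars_in_quartet=1 acc=0x15 bytes_emitted=0
After char 1 ('l'=37): chars_in_quartet=2 acc=0x565 bytes_emitted=0
After char 2 ('v'=47): chars_in_quartet=3 acc=0x1596F bytes_emitted=0
After char 3 ('K'=10): chars_in_quartet=4 acc=0x565BCA -> emit 56 5B CA, reset; bytes_emitted=3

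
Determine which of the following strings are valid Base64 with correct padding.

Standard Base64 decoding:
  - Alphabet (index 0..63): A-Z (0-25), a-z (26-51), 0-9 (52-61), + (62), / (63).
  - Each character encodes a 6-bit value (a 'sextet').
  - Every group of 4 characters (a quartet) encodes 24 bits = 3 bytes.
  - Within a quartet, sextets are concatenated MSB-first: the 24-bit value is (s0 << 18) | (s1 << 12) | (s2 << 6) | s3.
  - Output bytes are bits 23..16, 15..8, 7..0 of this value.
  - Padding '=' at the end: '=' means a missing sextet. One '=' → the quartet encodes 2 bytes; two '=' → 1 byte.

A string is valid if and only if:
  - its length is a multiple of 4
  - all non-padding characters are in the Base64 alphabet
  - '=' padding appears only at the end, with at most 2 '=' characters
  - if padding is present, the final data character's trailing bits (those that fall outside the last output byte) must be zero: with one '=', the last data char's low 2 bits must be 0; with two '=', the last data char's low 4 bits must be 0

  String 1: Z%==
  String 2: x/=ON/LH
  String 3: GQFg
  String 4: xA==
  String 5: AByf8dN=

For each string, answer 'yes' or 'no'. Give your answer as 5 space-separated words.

String 1: 'Z%==' → invalid (bad char(s): ['%'])
String 2: 'x/=ON/LH' → invalid (bad char(s): ['=']; '=' in middle)
String 3: 'GQFg' → valid
String 4: 'xA==' → valid
String 5: 'AByf8dN=' → invalid (bad trailing bits)

Answer: no no yes yes no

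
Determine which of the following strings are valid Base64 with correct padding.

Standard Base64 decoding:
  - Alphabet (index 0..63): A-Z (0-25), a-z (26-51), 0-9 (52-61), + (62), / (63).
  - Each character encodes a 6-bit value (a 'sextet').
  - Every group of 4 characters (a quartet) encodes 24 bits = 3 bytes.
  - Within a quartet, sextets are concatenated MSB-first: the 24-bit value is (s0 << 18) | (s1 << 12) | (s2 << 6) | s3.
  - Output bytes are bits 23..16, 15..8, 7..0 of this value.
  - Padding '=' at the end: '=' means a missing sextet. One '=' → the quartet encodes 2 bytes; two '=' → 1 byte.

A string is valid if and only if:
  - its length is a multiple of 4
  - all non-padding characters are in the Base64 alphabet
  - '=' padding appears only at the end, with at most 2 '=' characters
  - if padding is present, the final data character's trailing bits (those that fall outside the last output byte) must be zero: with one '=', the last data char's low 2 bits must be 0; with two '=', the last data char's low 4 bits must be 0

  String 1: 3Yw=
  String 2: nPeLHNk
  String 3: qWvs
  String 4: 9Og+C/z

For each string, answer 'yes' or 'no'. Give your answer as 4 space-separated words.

String 1: '3Yw=' → valid
String 2: 'nPeLHNk' → invalid (len=7 not mult of 4)
String 3: 'qWvs' → valid
String 4: '9Og+C/z' → invalid (len=7 not mult of 4)

Answer: yes no yes no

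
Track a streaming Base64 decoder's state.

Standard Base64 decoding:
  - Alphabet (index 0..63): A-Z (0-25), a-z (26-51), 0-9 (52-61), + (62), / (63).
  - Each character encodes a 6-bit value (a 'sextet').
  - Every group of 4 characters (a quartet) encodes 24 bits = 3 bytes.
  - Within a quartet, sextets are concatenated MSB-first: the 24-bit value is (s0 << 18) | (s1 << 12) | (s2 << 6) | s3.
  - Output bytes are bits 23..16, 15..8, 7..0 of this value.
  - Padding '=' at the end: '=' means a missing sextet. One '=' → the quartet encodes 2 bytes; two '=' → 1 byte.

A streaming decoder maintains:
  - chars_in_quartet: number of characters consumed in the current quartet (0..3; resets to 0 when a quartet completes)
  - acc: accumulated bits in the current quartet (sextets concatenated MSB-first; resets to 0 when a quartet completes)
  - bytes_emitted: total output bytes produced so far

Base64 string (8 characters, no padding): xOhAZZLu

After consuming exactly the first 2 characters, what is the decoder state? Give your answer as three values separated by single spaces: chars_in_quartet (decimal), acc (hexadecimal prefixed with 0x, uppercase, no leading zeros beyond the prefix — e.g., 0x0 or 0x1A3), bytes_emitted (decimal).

After char 0 ('x'=49): chars_in_quartet=1 acc=0x31 bytes_emitted=0
After char 1 ('O'=14): chars_in_quartet=2 acc=0xC4E bytes_emitted=0

Answer: 2 0xC4E 0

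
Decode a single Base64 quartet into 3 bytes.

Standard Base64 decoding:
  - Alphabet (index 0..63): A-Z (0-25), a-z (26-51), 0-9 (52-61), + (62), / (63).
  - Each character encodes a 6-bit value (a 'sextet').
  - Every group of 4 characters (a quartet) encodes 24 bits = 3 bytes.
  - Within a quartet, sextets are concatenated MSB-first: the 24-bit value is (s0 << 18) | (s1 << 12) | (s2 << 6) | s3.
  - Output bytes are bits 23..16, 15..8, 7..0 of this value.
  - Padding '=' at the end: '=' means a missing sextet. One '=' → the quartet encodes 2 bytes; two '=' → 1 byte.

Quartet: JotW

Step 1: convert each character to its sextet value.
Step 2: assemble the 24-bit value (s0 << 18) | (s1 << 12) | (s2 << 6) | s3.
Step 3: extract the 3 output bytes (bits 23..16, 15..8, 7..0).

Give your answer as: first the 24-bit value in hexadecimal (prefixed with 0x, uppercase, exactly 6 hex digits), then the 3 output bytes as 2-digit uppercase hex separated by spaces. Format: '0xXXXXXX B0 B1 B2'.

Sextets: J=9, o=40, t=45, W=22
24-bit: (9<<18) | (40<<12) | (45<<6) | 22
      = 0x240000 | 0x028000 | 0x000B40 | 0x000016
      = 0x268B56
Bytes: (v>>16)&0xFF=26, (v>>8)&0xFF=8B, v&0xFF=56

Answer: 0x268B56 26 8B 56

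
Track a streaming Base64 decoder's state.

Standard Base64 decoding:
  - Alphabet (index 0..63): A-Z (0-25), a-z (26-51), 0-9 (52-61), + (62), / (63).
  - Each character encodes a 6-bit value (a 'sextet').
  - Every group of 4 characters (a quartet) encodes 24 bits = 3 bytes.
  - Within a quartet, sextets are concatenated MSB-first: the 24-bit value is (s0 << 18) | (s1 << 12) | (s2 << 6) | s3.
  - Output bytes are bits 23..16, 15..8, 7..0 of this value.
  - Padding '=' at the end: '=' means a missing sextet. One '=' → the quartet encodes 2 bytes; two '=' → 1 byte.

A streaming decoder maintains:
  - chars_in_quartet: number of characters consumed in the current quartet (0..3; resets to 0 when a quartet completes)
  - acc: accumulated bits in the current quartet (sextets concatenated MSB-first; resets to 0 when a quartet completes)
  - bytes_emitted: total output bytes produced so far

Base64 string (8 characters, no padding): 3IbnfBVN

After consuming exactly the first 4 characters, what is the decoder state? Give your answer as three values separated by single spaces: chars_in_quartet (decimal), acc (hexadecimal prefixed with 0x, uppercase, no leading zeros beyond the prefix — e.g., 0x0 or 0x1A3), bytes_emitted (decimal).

Answer: 0 0x0 3

Derivation:
After char 0 ('3'=55): chars_in_quartet=1 acc=0x37 bytes_emitted=0
After char 1 ('I'=8): chars_in_quartet=2 acc=0xDC8 bytes_emitted=0
After char 2 ('b'=27): chars_in_quartet=3 acc=0x3721B bytes_emitted=0
After char 3 ('n'=39): chars_in_quartet=4 acc=0xDC86E7 -> emit DC 86 E7, reset; bytes_emitted=3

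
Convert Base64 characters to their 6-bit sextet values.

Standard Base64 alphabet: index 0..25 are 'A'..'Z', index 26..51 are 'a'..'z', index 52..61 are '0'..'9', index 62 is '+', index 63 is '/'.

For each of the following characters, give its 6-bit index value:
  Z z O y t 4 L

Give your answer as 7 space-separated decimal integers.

Answer: 25 51 14 50 45 56 11

Derivation:
'Z': A..Z range, ord('Z') − ord('A') = 25
'z': a..z range, 26 + ord('z') − ord('a') = 51
'O': A..Z range, ord('O') − ord('A') = 14
'y': a..z range, 26 + ord('y') − ord('a') = 50
't': a..z range, 26 + ord('t') − ord('a') = 45
'4': 0..9 range, 52 + ord('4') − ord('0') = 56
'L': A..Z range, ord('L') − ord('A') = 11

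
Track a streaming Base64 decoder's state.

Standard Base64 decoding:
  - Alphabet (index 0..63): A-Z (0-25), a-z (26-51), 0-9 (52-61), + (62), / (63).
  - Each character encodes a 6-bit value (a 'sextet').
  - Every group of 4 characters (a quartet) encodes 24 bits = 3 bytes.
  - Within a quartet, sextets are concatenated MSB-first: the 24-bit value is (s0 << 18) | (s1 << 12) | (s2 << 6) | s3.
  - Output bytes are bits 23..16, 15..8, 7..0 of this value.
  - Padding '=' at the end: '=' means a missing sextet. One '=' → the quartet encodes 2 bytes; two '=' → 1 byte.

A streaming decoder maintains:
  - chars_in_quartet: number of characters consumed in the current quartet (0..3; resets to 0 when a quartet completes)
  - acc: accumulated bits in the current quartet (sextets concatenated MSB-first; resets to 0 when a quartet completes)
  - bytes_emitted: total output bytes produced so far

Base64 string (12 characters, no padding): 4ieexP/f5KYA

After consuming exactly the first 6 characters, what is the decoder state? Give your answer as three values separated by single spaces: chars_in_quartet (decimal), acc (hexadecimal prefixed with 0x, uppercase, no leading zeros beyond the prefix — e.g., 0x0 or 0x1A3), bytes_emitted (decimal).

After char 0 ('4'=56): chars_in_quartet=1 acc=0x38 bytes_emitted=0
After char 1 ('i'=34): chars_in_quartet=2 acc=0xE22 bytes_emitted=0
After char 2 ('e'=30): chars_in_quartet=3 acc=0x3889E bytes_emitted=0
After char 3 ('e'=30): chars_in_quartet=4 acc=0xE2279E -> emit E2 27 9E, reset; bytes_emitted=3
After char 4 ('x'=49): chars_in_quartet=1 acc=0x31 bytes_emitted=3
After char 5 ('P'=15): chars_in_quartet=2 acc=0xC4F bytes_emitted=3

Answer: 2 0xC4F 3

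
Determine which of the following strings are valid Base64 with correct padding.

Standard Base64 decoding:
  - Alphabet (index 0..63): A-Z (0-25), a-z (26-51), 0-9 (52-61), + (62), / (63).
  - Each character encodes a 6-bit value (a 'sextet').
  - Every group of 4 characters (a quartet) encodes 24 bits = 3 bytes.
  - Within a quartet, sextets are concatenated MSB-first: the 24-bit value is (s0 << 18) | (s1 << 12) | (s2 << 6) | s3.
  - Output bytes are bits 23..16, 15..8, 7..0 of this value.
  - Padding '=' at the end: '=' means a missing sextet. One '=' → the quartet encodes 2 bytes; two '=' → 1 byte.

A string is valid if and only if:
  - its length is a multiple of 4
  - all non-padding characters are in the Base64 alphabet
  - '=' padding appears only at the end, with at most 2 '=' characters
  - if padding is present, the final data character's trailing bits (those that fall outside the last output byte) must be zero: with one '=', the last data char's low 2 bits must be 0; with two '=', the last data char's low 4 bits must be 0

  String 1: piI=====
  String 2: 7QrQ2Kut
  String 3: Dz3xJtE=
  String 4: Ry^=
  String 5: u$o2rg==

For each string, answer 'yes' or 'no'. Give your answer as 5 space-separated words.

Answer: no yes yes no no

Derivation:
String 1: 'piI=====' → invalid (5 pad chars (max 2))
String 2: '7QrQ2Kut' → valid
String 3: 'Dz3xJtE=' → valid
String 4: 'Ry^=' → invalid (bad char(s): ['^'])
String 5: 'u$o2rg==' → invalid (bad char(s): ['$'])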